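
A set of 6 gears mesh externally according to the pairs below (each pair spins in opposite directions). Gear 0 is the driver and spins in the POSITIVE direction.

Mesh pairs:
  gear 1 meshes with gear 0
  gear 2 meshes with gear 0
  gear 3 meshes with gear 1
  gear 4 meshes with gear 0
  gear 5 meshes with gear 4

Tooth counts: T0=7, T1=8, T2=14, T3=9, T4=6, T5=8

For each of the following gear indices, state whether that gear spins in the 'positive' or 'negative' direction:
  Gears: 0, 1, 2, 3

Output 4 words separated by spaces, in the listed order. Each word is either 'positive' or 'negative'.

Gear 0 (driver): positive (depth 0)
  gear 1: meshes with gear 0 -> depth 1 -> negative (opposite of gear 0)
  gear 2: meshes with gear 0 -> depth 1 -> negative (opposite of gear 0)
  gear 3: meshes with gear 1 -> depth 2 -> positive (opposite of gear 1)
  gear 4: meshes with gear 0 -> depth 1 -> negative (opposite of gear 0)
  gear 5: meshes with gear 4 -> depth 2 -> positive (opposite of gear 4)
Queried indices 0, 1, 2, 3 -> positive, negative, negative, positive

Answer: positive negative negative positive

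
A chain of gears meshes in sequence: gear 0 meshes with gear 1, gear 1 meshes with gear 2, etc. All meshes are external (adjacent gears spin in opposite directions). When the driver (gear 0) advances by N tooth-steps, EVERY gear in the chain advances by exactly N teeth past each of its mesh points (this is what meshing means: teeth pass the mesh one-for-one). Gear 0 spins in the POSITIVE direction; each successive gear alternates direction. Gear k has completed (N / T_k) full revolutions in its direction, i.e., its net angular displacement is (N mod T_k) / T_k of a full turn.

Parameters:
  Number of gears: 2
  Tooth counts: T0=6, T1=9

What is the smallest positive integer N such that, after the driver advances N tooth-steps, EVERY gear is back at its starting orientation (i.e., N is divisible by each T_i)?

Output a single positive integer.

Gear k returns to start when N is a multiple of T_k.
All gears at start simultaneously when N is a common multiple of [6, 9]; the smallest such N is lcm(6, 9).
Start: lcm = T0 = 6
Fold in T1=9: gcd(6, 9) = 3; lcm(6, 9) = 6 * 9 / 3 = 54 / 3 = 18
Full cycle length = 18

Answer: 18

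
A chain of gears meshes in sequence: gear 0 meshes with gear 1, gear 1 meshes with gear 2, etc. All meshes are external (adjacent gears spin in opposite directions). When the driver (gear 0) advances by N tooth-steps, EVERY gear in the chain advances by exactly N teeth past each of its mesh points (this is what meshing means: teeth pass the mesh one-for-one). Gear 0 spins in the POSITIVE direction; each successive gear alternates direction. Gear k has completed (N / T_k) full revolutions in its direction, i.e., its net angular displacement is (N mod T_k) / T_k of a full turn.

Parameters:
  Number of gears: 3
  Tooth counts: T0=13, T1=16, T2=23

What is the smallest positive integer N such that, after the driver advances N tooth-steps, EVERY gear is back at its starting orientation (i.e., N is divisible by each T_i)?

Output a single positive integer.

Gear k returns to start when N is a multiple of T_k.
All gears at start simultaneously when N is a common multiple of [13, 16, 23]; the smallest such N is lcm(13, 16, 23).
Start: lcm = T0 = 13
Fold in T1=16: gcd(13, 16) = 1; lcm(13, 16) = 13 * 16 / 1 = 208 / 1 = 208
Fold in T2=23: gcd(208, 23) = 1; lcm(208, 23) = 208 * 23 / 1 = 4784 / 1 = 4784
Full cycle length = 4784

Answer: 4784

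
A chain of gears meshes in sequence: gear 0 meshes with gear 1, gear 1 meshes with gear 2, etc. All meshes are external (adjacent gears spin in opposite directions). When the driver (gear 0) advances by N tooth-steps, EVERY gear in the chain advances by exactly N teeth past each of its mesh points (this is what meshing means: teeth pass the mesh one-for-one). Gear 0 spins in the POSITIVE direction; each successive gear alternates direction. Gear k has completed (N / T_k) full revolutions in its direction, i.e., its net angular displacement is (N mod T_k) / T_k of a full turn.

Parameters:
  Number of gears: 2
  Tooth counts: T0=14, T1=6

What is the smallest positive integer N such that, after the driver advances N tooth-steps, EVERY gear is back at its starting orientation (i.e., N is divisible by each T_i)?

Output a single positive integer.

Gear k returns to start when N is a multiple of T_k.
All gears at start simultaneously when N is a common multiple of [14, 6]; the smallest such N is lcm(14, 6).
Start: lcm = T0 = 14
Fold in T1=6: gcd(14, 6) = 2; lcm(14, 6) = 14 * 6 / 2 = 84 / 2 = 42
Full cycle length = 42

Answer: 42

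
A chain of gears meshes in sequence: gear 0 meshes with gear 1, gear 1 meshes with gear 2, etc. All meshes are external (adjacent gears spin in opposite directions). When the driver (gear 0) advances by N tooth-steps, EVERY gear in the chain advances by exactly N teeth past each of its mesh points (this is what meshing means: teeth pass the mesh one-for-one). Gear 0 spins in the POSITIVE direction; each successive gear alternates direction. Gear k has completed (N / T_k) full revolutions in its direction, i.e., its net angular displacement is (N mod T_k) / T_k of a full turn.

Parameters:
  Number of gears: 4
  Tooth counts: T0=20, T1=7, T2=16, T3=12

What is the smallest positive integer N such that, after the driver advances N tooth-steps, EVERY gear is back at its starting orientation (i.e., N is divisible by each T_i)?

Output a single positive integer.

Answer: 1680

Derivation:
Gear k returns to start when N is a multiple of T_k.
All gears at start simultaneously when N is a common multiple of [20, 7, 16, 12]; the smallest such N is lcm(20, 7, 16, 12).
Start: lcm = T0 = 20
Fold in T1=7: gcd(20, 7) = 1; lcm(20, 7) = 20 * 7 / 1 = 140 / 1 = 140
Fold in T2=16: gcd(140, 16) = 4; lcm(140, 16) = 140 * 16 / 4 = 2240 / 4 = 560
Fold in T3=12: gcd(560, 12) = 4; lcm(560, 12) = 560 * 12 / 4 = 6720 / 4 = 1680
Full cycle length = 1680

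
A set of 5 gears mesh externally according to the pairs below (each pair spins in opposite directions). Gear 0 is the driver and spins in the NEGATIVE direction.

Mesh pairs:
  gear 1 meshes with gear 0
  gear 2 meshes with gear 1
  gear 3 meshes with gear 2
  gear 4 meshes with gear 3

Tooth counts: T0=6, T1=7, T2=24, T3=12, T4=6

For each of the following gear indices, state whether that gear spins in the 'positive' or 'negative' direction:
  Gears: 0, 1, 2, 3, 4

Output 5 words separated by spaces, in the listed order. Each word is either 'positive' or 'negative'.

Answer: negative positive negative positive negative

Derivation:
Gear 0 (driver): negative (depth 0)
  gear 1: meshes with gear 0 -> depth 1 -> positive (opposite of gear 0)
  gear 2: meshes with gear 1 -> depth 2 -> negative (opposite of gear 1)
  gear 3: meshes with gear 2 -> depth 3 -> positive (opposite of gear 2)
  gear 4: meshes with gear 3 -> depth 4 -> negative (opposite of gear 3)
Queried indices 0, 1, 2, 3, 4 -> negative, positive, negative, positive, negative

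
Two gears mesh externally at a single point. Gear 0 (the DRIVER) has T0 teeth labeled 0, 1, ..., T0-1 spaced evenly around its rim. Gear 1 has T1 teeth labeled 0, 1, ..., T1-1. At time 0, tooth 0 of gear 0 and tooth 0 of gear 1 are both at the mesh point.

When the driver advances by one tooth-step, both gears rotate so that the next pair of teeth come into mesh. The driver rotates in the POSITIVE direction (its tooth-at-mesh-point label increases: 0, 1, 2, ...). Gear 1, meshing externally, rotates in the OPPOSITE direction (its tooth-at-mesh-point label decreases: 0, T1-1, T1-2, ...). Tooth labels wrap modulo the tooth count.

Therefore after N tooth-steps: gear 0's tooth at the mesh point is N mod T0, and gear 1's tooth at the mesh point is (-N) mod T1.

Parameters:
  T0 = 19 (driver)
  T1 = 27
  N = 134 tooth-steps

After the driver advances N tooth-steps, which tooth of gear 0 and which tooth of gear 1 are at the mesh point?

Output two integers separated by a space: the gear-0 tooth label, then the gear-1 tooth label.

Gear 0 (driver, T0=19): tooth at mesh = N mod T0
  134 = 7 * 19 + 1, so 134 mod 19 = 1
  gear 0 tooth = 1
Gear 1 (driven, T1=27): tooth at mesh = (-N) mod T1
  134 = 4 * 27 + 26, so 134 mod 27 = 26
  (-134) mod 27 = (-26) mod 27 = 27 - 26 = 1
Mesh after 134 steps: gear-0 tooth 1 meets gear-1 tooth 1

Answer: 1 1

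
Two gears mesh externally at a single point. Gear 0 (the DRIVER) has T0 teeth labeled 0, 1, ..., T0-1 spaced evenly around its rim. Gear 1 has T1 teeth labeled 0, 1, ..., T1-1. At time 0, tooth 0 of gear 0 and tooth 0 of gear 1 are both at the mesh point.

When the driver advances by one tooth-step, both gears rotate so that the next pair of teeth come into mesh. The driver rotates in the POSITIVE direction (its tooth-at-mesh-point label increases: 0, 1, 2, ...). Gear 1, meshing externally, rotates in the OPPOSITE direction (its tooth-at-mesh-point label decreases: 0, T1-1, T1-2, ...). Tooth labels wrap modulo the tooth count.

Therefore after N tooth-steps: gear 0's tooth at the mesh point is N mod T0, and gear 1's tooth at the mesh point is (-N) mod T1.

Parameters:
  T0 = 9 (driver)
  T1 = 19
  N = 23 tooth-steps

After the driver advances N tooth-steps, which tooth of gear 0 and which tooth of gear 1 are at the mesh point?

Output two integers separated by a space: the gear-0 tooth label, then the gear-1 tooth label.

Gear 0 (driver, T0=9): tooth at mesh = N mod T0
  23 = 2 * 9 + 5, so 23 mod 9 = 5
  gear 0 tooth = 5
Gear 1 (driven, T1=19): tooth at mesh = (-N) mod T1
  23 = 1 * 19 + 4, so 23 mod 19 = 4
  (-23) mod 19 = (-4) mod 19 = 19 - 4 = 15
Mesh after 23 steps: gear-0 tooth 5 meets gear-1 tooth 15

Answer: 5 15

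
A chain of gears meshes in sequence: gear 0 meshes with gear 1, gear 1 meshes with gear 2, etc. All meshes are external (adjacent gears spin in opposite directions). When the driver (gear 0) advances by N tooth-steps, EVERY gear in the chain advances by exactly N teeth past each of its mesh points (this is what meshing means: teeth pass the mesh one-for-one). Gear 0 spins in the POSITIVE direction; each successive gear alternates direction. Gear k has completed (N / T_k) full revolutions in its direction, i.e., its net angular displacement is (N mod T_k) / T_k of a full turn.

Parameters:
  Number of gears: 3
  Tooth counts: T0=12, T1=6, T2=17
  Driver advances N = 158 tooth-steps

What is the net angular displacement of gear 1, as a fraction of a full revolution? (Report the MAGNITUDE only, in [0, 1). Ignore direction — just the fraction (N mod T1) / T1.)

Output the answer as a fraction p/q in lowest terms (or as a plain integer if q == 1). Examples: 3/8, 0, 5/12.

Answer: 1/3

Derivation:
Chain of 3 gears, tooth counts: [12, 6, 17]
  gear 0: T0=12, direction=positive, advance = 158 mod 12 = 2 teeth = 2/12 turn
  gear 1: T1=6, direction=negative, advance = 158 mod 6 = 2 teeth = 2/6 turn
  gear 2: T2=17, direction=positive, advance = 158 mod 17 = 5 teeth = 5/17 turn
Gear 1: 158 mod 6 = 2
Fraction = 2 / 6 = 1/3 (gcd(2,6)=2) = 1/3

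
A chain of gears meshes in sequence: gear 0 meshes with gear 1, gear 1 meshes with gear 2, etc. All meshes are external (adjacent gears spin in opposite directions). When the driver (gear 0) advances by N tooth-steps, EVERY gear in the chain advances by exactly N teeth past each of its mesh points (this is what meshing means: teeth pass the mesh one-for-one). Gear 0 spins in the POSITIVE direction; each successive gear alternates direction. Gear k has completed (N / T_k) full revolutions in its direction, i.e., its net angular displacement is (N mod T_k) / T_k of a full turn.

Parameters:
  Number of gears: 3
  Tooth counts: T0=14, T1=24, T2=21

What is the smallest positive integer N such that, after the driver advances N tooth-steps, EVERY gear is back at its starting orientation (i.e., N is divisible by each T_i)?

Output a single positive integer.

Gear k returns to start when N is a multiple of T_k.
All gears at start simultaneously when N is a common multiple of [14, 24, 21]; the smallest such N is lcm(14, 24, 21).
Start: lcm = T0 = 14
Fold in T1=24: gcd(14, 24) = 2; lcm(14, 24) = 14 * 24 / 2 = 336 / 2 = 168
Fold in T2=21: gcd(168, 21) = 21; lcm(168, 21) = 168 * 21 / 21 = 3528 / 21 = 168
Full cycle length = 168

Answer: 168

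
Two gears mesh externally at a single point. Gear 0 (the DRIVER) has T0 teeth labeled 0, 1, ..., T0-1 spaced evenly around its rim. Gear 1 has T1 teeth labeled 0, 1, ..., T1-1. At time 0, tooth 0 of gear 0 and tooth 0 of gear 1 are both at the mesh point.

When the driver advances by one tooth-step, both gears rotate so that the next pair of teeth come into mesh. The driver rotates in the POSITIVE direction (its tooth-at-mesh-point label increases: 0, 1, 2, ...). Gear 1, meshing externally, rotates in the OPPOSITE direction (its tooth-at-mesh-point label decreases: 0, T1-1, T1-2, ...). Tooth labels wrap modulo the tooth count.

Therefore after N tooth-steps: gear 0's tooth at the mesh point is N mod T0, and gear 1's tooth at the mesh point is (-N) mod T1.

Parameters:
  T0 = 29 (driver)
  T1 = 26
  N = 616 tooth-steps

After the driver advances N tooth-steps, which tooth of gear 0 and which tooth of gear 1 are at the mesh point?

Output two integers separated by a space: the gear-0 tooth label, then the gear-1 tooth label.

Answer: 7 8

Derivation:
Gear 0 (driver, T0=29): tooth at mesh = N mod T0
  616 = 21 * 29 + 7, so 616 mod 29 = 7
  gear 0 tooth = 7
Gear 1 (driven, T1=26): tooth at mesh = (-N) mod T1
  616 = 23 * 26 + 18, so 616 mod 26 = 18
  (-616) mod 26 = (-18) mod 26 = 26 - 18 = 8
Mesh after 616 steps: gear-0 tooth 7 meets gear-1 tooth 8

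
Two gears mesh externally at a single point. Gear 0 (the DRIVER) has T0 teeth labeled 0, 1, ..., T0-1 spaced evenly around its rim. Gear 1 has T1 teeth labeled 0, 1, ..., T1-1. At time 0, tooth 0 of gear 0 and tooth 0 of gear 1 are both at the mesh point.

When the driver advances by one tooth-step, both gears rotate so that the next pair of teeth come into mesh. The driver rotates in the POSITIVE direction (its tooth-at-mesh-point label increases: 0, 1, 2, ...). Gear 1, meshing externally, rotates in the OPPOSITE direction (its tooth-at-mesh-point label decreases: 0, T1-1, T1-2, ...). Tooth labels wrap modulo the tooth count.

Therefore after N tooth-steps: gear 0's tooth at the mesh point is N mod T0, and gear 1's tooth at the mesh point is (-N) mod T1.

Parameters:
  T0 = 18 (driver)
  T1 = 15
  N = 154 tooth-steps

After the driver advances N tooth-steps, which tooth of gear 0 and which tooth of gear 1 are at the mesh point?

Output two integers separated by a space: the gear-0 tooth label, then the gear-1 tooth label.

Gear 0 (driver, T0=18): tooth at mesh = N mod T0
  154 = 8 * 18 + 10, so 154 mod 18 = 10
  gear 0 tooth = 10
Gear 1 (driven, T1=15): tooth at mesh = (-N) mod T1
  154 = 10 * 15 + 4, so 154 mod 15 = 4
  (-154) mod 15 = (-4) mod 15 = 15 - 4 = 11
Mesh after 154 steps: gear-0 tooth 10 meets gear-1 tooth 11

Answer: 10 11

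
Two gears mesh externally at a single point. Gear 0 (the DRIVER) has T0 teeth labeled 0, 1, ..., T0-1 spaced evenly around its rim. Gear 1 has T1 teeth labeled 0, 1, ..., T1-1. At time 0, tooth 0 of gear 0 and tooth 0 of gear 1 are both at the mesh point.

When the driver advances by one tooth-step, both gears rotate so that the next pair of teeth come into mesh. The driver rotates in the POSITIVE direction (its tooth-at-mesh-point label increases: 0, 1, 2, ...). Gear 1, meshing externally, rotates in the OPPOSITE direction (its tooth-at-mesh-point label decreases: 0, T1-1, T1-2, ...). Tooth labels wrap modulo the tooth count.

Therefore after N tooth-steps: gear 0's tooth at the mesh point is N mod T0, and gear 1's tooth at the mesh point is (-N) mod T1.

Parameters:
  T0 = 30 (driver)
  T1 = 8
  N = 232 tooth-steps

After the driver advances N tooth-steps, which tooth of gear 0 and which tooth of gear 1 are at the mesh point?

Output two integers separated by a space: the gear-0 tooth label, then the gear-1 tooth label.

Gear 0 (driver, T0=30): tooth at mesh = N mod T0
  232 = 7 * 30 + 22, so 232 mod 30 = 22
  gear 0 tooth = 22
Gear 1 (driven, T1=8): tooth at mesh = (-N) mod T1
  232 = 29 * 8 + 0, so 232 mod 8 = 0
  (-232) mod 8 = 0
Mesh after 232 steps: gear-0 tooth 22 meets gear-1 tooth 0

Answer: 22 0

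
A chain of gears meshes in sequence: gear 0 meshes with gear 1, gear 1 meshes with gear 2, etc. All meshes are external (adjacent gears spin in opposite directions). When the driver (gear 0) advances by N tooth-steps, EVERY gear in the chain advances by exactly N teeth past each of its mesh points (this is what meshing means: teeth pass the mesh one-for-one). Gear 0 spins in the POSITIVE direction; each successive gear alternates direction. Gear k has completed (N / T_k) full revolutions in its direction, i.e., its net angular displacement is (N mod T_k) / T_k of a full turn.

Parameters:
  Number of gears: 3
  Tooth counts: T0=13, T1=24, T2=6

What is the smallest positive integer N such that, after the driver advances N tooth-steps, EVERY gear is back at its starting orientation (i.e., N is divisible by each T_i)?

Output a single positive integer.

Gear k returns to start when N is a multiple of T_k.
All gears at start simultaneously when N is a common multiple of [13, 24, 6]; the smallest such N is lcm(13, 24, 6).
Start: lcm = T0 = 13
Fold in T1=24: gcd(13, 24) = 1; lcm(13, 24) = 13 * 24 / 1 = 312 / 1 = 312
Fold in T2=6: gcd(312, 6) = 6; lcm(312, 6) = 312 * 6 / 6 = 1872 / 6 = 312
Full cycle length = 312

Answer: 312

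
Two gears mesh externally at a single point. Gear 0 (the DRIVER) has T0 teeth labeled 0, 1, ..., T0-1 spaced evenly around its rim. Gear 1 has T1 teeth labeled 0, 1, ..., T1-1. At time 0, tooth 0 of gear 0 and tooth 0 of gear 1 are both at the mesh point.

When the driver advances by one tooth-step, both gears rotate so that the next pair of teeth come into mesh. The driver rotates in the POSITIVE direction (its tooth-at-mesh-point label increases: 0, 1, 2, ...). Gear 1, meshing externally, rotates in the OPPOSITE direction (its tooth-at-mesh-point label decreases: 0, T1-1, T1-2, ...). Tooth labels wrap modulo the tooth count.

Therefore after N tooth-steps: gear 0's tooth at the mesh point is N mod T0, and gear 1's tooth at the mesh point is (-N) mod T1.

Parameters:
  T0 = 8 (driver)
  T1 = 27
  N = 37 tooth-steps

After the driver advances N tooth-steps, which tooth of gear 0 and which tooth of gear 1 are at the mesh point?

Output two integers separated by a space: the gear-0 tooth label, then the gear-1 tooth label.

Gear 0 (driver, T0=8): tooth at mesh = N mod T0
  37 = 4 * 8 + 5, so 37 mod 8 = 5
  gear 0 tooth = 5
Gear 1 (driven, T1=27): tooth at mesh = (-N) mod T1
  37 = 1 * 27 + 10, so 37 mod 27 = 10
  (-37) mod 27 = (-10) mod 27 = 27 - 10 = 17
Mesh after 37 steps: gear-0 tooth 5 meets gear-1 tooth 17

Answer: 5 17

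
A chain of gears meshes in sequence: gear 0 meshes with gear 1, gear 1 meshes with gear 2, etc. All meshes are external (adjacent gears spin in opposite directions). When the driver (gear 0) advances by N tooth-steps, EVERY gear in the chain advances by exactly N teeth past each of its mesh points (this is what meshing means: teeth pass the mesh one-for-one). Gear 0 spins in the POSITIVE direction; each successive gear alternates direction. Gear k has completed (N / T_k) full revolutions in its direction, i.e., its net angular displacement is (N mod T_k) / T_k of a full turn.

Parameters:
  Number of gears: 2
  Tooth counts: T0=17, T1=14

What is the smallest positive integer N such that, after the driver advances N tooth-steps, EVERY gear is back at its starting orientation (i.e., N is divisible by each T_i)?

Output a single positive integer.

Gear k returns to start when N is a multiple of T_k.
All gears at start simultaneously when N is a common multiple of [17, 14]; the smallest such N is lcm(17, 14).
Start: lcm = T0 = 17
Fold in T1=14: gcd(17, 14) = 1; lcm(17, 14) = 17 * 14 / 1 = 238 / 1 = 238
Full cycle length = 238

Answer: 238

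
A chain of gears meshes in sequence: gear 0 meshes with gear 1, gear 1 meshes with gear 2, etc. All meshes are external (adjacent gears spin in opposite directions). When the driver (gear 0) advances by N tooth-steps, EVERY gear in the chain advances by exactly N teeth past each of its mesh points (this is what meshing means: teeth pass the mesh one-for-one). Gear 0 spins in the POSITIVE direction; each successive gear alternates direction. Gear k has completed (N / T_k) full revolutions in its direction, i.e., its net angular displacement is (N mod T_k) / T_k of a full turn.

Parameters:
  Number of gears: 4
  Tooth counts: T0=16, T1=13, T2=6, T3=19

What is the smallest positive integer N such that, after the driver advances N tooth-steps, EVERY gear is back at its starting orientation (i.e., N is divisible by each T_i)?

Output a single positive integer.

Answer: 11856

Derivation:
Gear k returns to start when N is a multiple of T_k.
All gears at start simultaneously when N is a common multiple of [16, 13, 6, 19]; the smallest such N is lcm(16, 13, 6, 19).
Start: lcm = T0 = 16
Fold in T1=13: gcd(16, 13) = 1; lcm(16, 13) = 16 * 13 / 1 = 208 / 1 = 208
Fold in T2=6: gcd(208, 6) = 2; lcm(208, 6) = 208 * 6 / 2 = 1248 / 2 = 624
Fold in T3=19: gcd(624, 19) = 1; lcm(624, 19) = 624 * 19 / 1 = 11856 / 1 = 11856
Full cycle length = 11856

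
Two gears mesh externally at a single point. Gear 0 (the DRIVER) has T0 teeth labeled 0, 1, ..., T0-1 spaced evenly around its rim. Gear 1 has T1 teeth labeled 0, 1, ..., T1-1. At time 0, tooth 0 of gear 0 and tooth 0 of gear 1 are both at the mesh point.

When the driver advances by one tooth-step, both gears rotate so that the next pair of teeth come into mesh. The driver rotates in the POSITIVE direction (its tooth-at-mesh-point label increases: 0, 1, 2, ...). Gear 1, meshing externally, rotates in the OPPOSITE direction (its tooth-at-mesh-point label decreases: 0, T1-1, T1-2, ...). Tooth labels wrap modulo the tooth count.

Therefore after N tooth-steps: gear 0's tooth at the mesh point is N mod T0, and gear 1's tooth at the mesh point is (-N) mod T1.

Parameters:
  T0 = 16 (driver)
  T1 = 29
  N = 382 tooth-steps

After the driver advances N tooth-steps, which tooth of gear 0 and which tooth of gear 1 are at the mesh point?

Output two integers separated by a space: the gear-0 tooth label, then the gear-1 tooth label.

Gear 0 (driver, T0=16): tooth at mesh = N mod T0
  382 = 23 * 16 + 14, so 382 mod 16 = 14
  gear 0 tooth = 14
Gear 1 (driven, T1=29): tooth at mesh = (-N) mod T1
  382 = 13 * 29 + 5, so 382 mod 29 = 5
  (-382) mod 29 = (-5) mod 29 = 29 - 5 = 24
Mesh after 382 steps: gear-0 tooth 14 meets gear-1 tooth 24

Answer: 14 24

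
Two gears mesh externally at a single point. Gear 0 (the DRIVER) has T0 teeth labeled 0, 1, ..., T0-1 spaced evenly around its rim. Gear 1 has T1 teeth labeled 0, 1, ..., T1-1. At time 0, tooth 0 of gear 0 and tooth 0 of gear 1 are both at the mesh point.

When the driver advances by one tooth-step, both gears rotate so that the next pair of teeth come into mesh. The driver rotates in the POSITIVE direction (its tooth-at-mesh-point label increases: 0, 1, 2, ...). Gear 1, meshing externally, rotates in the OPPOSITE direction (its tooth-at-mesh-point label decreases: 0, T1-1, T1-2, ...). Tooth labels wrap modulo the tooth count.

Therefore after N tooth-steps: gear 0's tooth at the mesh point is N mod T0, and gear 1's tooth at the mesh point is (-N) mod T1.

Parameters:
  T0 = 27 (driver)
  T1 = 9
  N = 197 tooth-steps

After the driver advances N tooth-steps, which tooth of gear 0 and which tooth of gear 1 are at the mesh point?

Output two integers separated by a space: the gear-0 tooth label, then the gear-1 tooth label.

Answer: 8 1

Derivation:
Gear 0 (driver, T0=27): tooth at mesh = N mod T0
  197 = 7 * 27 + 8, so 197 mod 27 = 8
  gear 0 tooth = 8
Gear 1 (driven, T1=9): tooth at mesh = (-N) mod T1
  197 = 21 * 9 + 8, so 197 mod 9 = 8
  (-197) mod 9 = (-8) mod 9 = 9 - 8 = 1
Mesh after 197 steps: gear-0 tooth 8 meets gear-1 tooth 1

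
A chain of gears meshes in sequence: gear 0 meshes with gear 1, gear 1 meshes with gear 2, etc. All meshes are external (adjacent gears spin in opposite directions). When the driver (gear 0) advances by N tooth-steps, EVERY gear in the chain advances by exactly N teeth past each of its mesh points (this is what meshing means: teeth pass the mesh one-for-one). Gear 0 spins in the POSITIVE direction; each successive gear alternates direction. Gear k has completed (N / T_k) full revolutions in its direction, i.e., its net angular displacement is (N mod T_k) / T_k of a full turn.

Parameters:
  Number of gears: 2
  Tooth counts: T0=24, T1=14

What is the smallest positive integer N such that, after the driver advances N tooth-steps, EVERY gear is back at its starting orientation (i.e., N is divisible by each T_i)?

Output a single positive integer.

Gear k returns to start when N is a multiple of T_k.
All gears at start simultaneously when N is a common multiple of [24, 14]; the smallest such N is lcm(24, 14).
Start: lcm = T0 = 24
Fold in T1=14: gcd(24, 14) = 2; lcm(24, 14) = 24 * 14 / 2 = 336 / 2 = 168
Full cycle length = 168

Answer: 168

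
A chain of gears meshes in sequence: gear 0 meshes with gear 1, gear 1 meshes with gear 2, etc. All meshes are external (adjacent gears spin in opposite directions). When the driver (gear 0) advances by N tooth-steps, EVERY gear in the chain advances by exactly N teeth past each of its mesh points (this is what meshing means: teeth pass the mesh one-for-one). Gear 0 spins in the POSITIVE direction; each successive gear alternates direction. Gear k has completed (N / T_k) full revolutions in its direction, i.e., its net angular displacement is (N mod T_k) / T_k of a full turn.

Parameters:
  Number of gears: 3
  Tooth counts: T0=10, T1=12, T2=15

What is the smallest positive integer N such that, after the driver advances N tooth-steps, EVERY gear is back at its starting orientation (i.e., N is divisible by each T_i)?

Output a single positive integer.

Gear k returns to start when N is a multiple of T_k.
All gears at start simultaneously when N is a common multiple of [10, 12, 15]; the smallest such N is lcm(10, 12, 15).
Start: lcm = T0 = 10
Fold in T1=12: gcd(10, 12) = 2; lcm(10, 12) = 10 * 12 / 2 = 120 / 2 = 60
Fold in T2=15: gcd(60, 15) = 15; lcm(60, 15) = 60 * 15 / 15 = 900 / 15 = 60
Full cycle length = 60

Answer: 60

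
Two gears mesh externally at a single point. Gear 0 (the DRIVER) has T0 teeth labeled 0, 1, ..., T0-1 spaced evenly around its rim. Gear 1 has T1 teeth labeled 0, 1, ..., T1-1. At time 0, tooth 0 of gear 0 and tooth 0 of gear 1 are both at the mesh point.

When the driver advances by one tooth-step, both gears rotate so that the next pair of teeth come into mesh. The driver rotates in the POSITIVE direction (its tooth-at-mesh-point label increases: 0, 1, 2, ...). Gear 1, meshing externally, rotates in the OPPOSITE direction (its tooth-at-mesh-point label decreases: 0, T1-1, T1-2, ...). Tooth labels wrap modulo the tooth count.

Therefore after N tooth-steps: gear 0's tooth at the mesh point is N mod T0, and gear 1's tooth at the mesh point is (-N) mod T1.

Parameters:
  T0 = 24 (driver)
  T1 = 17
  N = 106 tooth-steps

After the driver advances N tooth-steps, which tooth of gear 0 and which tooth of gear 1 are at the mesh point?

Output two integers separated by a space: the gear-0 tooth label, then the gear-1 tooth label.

Gear 0 (driver, T0=24): tooth at mesh = N mod T0
  106 = 4 * 24 + 10, so 106 mod 24 = 10
  gear 0 tooth = 10
Gear 1 (driven, T1=17): tooth at mesh = (-N) mod T1
  106 = 6 * 17 + 4, so 106 mod 17 = 4
  (-106) mod 17 = (-4) mod 17 = 17 - 4 = 13
Mesh after 106 steps: gear-0 tooth 10 meets gear-1 tooth 13

Answer: 10 13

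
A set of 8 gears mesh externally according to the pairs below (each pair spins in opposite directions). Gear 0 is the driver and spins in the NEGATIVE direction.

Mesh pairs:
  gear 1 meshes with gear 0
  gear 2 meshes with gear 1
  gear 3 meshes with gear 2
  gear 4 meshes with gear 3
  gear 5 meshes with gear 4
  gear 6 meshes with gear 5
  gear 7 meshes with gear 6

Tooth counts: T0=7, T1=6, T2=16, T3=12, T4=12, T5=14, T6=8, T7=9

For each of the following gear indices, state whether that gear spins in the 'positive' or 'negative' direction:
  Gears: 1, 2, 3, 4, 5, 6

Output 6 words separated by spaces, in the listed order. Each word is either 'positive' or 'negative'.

Answer: positive negative positive negative positive negative

Derivation:
Gear 0 (driver): negative (depth 0)
  gear 1: meshes with gear 0 -> depth 1 -> positive (opposite of gear 0)
  gear 2: meshes with gear 1 -> depth 2 -> negative (opposite of gear 1)
  gear 3: meshes with gear 2 -> depth 3 -> positive (opposite of gear 2)
  gear 4: meshes with gear 3 -> depth 4 -> negative (opposite of gear 3)
  gear 5: meshes with gear 4 -> depth 5 -> positive (opposite of gear 4)
  gear 6: meshes with gear 5 -> depth 6 -> negative (opposite of gear 5)
  gear 7: meshes with gear 6 -> depth 7 -> positive (opposite of gear 6)
Queried indices 1, 2, 3, 4, 5, 6 -> positive, negative, positive, negative, positive, negative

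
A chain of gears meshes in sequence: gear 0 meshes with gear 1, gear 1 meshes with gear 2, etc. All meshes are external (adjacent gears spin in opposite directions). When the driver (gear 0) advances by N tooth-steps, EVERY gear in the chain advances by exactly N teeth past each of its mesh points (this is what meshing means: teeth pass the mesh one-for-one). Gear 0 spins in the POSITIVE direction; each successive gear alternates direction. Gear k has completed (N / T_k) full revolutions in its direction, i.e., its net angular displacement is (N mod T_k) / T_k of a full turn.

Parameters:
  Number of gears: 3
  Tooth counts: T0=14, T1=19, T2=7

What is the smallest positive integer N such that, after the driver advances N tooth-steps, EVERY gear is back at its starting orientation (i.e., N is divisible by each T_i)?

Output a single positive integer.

Answer: 266

Derivation:
Gear k returns to start when N is a multiple of T_k.
All gears at start simultaneously when N is a common multiple of [14, 19, 7]; the smallest such N is lcm(14, 19, 7).
Start: lcm = T0 = 14
Fold in T1=19: gcd(14, 19) = 1; lcm(14, 19) = 14 * 19 / 1 = 266 / 1 = 266
Fold in T2=7: gcd(266, 7) = 7; lcm(266, 7) = 266 * 7 / 7 = 1862 / 7 = 266
Full cycle length = 266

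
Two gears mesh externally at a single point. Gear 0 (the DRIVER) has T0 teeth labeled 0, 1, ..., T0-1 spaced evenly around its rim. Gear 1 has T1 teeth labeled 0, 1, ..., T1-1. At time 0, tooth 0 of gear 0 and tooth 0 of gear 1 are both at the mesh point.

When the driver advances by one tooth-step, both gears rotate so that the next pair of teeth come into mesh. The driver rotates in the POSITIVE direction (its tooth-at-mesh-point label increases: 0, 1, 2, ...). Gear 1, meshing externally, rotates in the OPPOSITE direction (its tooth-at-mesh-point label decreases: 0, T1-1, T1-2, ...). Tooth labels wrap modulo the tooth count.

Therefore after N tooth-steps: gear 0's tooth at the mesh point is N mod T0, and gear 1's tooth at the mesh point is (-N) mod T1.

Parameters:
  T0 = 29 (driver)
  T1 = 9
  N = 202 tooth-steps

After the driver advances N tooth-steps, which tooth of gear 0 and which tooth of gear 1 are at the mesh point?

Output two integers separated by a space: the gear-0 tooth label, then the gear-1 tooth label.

Gear 0 (driver, T0=29): tooth at mesh = N mod T0
  202 = 6 * 29 + 28, so 202 mod 29 = 28
  gear 0 tooth = 28
Gear 1 (driven, T1=9): tooth at mesh = (-N) mod T1
  202 = 22 * 9 + 4, so 202 mod 9 = 4
  (-202) mod 9 = (-4) mod 9 = 9 - 4 = 5
Mesh after 202 steps: gear-0 tooth 28 meets gear-1 tooth 5

Answer: 28 5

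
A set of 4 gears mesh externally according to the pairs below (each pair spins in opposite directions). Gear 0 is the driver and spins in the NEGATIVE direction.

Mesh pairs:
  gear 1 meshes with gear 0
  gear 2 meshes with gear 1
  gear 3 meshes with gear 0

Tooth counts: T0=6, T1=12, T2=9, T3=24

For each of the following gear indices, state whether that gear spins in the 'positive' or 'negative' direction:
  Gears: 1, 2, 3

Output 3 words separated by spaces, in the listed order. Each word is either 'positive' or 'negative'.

Answer: positive negative positive

Derivation:
Gear 0 (driver): negative (depth 0)
  gear 1: meshes with gear 0 -> depth 1 -> positive (opposite of gear 0)
  gear 2: meshes with gear 1 -> depth 2 -> negative (opposite of gear 1)
  gear 3: meshes with gear 0 -> depth 1 -> positive (opposite of gear 0)
Queried indices 1, 2, 3 -> positive, negative, positive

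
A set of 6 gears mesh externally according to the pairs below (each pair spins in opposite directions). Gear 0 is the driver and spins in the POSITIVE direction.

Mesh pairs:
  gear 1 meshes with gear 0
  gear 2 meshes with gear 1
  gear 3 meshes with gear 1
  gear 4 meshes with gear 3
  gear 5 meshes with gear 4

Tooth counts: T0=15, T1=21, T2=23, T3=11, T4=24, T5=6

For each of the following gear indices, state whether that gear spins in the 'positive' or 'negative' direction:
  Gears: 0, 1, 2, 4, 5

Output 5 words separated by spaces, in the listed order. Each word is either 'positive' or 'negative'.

Answer: positive negative positive negative positive

Derivation:
Gear 0 (driver): positive (depth 0)
  gear 1: meshes with gear 0 -> depth 1 -> negative (opposite of gear 0)
  gear 2: meshes with gear 1 -> depth 2 -> positive (opposite of gear 1)
  gear 3: meshes with gear 1 -> depth 2 -> positive (opposite of gear 1)
  gear 4: meshes with gear 3 -> depth 3 -> negative (opposite of gear 3)
  gear 5: meshes with gear 4 -> depth 4 -> positive (opposite of gear 4)
Queried indices 0, 1, 2, 4, 5 -> positive, negative, positive, negative, positive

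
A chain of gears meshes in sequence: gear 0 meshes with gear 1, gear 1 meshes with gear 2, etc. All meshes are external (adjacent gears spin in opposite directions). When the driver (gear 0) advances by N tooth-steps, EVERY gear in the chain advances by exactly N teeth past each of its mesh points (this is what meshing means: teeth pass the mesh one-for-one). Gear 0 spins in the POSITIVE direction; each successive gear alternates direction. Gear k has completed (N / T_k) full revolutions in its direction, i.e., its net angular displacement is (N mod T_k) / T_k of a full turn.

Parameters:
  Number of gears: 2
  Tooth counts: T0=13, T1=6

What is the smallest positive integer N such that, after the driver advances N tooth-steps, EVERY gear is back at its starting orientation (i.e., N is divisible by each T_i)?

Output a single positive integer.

Answer: 78

Derivation:
Gear k returns to start when N is a multiple of T_k.
All gears at start simultaneously when N is a common multiple of [13, 6]; the smallest such N is lcm(13, 6).
Start: lcm = T0 = 13
Fold in T1=6: gcd(13, 6) = 1; lcm(13, 6) = 13 * 6 / 1 = 78 / 1 = 78
Full cycle length = 78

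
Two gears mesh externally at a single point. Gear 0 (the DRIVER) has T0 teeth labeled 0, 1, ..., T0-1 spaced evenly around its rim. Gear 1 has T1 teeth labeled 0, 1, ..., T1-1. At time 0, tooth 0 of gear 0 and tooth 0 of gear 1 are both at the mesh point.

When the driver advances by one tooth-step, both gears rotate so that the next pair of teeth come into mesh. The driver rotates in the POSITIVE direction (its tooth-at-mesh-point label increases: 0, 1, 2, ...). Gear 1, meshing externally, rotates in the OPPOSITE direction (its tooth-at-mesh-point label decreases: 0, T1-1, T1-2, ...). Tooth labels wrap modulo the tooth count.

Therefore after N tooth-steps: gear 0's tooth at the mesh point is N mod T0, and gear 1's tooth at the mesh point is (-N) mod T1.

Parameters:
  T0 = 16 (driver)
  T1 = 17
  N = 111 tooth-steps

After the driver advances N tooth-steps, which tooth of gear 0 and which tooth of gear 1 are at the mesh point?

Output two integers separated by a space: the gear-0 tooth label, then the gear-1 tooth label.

Answer: 15 8

Derivation:
Gear 0 (driver, T0=16): tooth at mesh = N mod T0
  111 = 6 * 16 + 15, so 111 mod 16 = 15
  gear 0 tooth = 15
Gear 1 (driven, T1=17): tooth at mesh = (-N) mod T1
  111 = 6 * 17 + 9, so 111 mod 17 = 9
  (-111) mod 17 = (-9) mod 17 = 17 - 9 = 8
Mesh after 111 steps: gear-0 tooth 15 meets gear-1 tooth 8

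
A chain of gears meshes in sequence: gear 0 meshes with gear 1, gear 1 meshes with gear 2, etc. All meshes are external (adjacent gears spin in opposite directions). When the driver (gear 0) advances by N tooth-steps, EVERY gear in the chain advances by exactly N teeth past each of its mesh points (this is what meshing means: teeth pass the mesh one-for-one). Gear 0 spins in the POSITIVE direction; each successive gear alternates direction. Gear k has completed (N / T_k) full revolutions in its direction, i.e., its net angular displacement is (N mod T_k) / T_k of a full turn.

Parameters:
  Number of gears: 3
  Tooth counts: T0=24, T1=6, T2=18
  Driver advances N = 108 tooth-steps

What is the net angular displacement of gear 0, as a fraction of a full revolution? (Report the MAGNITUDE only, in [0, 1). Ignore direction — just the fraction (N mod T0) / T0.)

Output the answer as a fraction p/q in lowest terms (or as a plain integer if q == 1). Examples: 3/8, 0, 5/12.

Chain of 3 gears, tooth counts: [24, 6, 18]
  gear 0: T0=24, direction=positive, advance = 108 mod 24 = 12 teeth = 12/24 turn
  gear 1: T1=6, direction=negative, advance = 108 mod 6 = 0 teeth = 0/6 turn
  gear 2: T2=18, direction=positive, advance = 108 mod 18 = 0 teeth = 0/18 turn
Gear 0: 108 mod 24 = 12
Fraction = 12 / 24 = 1/2 (gcd(12,24)=12) = 1/2

Answer: 1/2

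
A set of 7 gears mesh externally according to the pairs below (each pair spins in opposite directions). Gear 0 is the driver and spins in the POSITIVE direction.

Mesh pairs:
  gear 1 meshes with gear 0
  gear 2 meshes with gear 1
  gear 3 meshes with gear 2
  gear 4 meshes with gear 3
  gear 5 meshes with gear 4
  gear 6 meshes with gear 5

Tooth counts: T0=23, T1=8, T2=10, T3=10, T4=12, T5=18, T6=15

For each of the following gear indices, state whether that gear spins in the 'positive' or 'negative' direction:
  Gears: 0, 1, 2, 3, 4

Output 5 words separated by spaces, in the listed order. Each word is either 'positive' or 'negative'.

Answer: positive negative positive negative positive

Derivation:
Gear 0 (driver): positive (depth 0)
  gear 1: meshes with gear 0 -> depth 1 -> negative (opposite of gear 0)
  gear 2: meshes with gear 1 -> depth 2 -> positive (opposite of gear 1)
  gear 3: meshes with gear 2 -> depth 3 -> negative (opposite of gear 2)
  gear 4: meshes with gear 3 -> depth 4 -> positive (opposite of gear 3)
  gear 5: meshes with gear 4 -> depth 5 -> negative (opposite of gear 4)
  gear 6: meshes with gear 5 -> depth 6 -> positive (opposite of gear 5)
Queried indices 0, 1, 2, 3, 4 -> positive, negative, positive, negative, positive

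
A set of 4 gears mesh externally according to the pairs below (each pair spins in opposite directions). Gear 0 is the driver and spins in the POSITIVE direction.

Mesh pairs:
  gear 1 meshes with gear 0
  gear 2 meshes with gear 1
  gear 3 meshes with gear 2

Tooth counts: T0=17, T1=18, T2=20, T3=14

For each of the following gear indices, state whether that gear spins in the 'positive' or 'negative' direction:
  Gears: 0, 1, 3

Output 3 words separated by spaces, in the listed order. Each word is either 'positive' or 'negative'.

Answer: positive negative negative

Derivation:
Gear 0 (driver): positive (depth 0)
  gear 1: meshes with gear 0 -> depth 1 -> negative (opposite of gear 0)
  gear 2: meshes with gear 1 -> depth 2 -> positive (opposite of gear 1)
  gear 3: meshes with gear 2 -> depth 3 -> negative (opposite of gear 2)
Queried indices 0, 1, 3 -> positive, negative, negative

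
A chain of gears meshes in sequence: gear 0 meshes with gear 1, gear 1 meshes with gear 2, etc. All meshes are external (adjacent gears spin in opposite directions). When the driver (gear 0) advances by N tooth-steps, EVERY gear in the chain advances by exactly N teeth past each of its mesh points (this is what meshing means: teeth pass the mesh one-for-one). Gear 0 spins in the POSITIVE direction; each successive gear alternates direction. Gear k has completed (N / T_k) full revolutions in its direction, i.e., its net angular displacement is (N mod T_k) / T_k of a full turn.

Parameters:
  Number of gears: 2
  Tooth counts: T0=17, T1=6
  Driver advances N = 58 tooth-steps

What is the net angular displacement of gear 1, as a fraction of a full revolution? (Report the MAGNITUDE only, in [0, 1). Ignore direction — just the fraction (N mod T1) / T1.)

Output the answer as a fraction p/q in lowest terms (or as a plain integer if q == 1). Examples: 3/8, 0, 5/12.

Chain of 2 gears, tooth counts: [17, 6]
  gear 0: T0=17, direction=positive, advance = 58 mod 17 = 7 teeth = 7/17 turn
  gear 1: T1=6, direction=negative, advance = 58 mod 6 = 4 teeth = 4/6 turn
Gear 1: 58 mod 6 = 4
Fraction = 4 / 6 = 2/3 (gcd(4,6)=2) = 2/3

Answer: 2/3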